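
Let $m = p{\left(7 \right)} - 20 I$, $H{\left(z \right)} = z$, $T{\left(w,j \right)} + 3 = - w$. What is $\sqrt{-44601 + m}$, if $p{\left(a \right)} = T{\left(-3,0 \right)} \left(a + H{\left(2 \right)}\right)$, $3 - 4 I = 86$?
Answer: $i \sqrt{44186} \approx 210.2 i$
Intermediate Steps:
$T{\left(w,j \right)} = -3 - w$
$I = - \frac{83}{4}$ ($I = \frac{3}{4} - \frac{43}{2} = - \frac{83}{4} \approx -20.75$)
$p{\left(a \right)} = 0$ ($p{\left(a \right)} = \left(-3 - -3\right) \left(a + 2\right) = \left(-3 + 3\right) \left(2 + a\right) = 0 \left(2 + a\right) = 0$)
$m = 415$ ($m = 0 - -415 = 0 + 415 = 415$)
$\sqrt{-44601 + m} = \sqrt{-44601 + 415} = \sqrt{-44186} = i \sqrt{44186}$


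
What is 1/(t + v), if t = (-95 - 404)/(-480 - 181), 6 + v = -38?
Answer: -661/28585 ≈ -0.023124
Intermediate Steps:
v = -44 (v = -6 - 38 = -44)
t = 499/661 (t = -499/(-661) = -499*(-1/661) = 499/661 ≈ 0.75492)
1/(t + v) = 1/(499/661 - 44) = 1/(-28585/661) = -661/28585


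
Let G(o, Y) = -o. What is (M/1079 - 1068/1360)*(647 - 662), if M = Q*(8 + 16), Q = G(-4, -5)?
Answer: 766359/73372 ≈ 10.445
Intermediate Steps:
Q = 4 (Q = -1*(-4) = 4)
M = 96 (M = 4*(8 + 16) = 4*24 = 96)
(M/1079 - 1068/1360)*(647 - 662) = (96/1079 - 1068/1360)*(647 - 662) = (96*(1/1079) - 1068*1/1360)*(-15) = (96/1079 - 267/340)*(-15) = -255453/366860*(-15) = 766359/73372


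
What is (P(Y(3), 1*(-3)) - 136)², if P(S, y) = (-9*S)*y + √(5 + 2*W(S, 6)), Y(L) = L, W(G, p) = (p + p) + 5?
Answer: (55 - √39)² ≈ 2377.1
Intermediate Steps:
W(G, p) = 5 + 2*p (W(G, p) = 2*p + 5 = 5 + 2*p)
P(S, y) = √39 - 9*S*y (P(S, y) = (-9*S)*y + √(5 + 2*(5 + 2*6)) = -9*S*y + √(5 + 2*(5 + 12)) = -9*S*y + √(5 + 2*17) = -9*S*y + √(5 + 34) = -9*S*y + √39 = √39 - 9*S*y)
(P(Y(3), 1*(-3)) - 136)² = ((√39 - 9*3*1*(-3)) - 136)² = ((√39 - 9*3*(-3)) - 136)² = ((√39 + 81) - 136)² = ((81 + √39) - 136)² = (-55 + √39)²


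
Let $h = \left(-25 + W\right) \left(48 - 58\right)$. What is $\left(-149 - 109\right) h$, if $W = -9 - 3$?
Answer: $-95460$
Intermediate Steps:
$W = -12$
$h = 370$ ($h = \left(-25 - 12\right) \left(48 - 58\right) = \left(-37\right) \left(-10\right) = 370$)
$\left(-149 - 109\right) h = \left(-149 - 109\right) 370 = \left(-258\right) 370 = -95460$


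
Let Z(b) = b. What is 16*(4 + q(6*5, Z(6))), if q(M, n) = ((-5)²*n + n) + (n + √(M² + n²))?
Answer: 2656 + 96*√26 ≈ 3145.5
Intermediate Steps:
q(M, n) = √(M² + n²) + 27*n (q(M, n) = (25*n + n) + (n + √(M² + n²)) = 26*n + (n + √(M² + n²)) = √(M² + n²) + 27*n)
16*(4 + q(6*5, Z(6))) = 16*(4 + (√((6*5)² + 6²) + 27*6)) = 16*(4 + (√(30² + 36) + 162)) = 16*(4 + (√(900 + 36) + 162)) = 16*(4 + (√936 + 162)) = 16*(4 + (6*√26 + 162)) = 16*(4 + (162 + 6*√26)) = 16*(166 + 6*√26) = 2656 + 96*√26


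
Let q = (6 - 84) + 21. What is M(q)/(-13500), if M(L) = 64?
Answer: -16/3375 ≈ -0.0047407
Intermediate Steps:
q = -57 (q = -78 + 21 = -57)
M(q)/(-13500) = 64/(-13500) = 64*(-1/13500) = -16/3375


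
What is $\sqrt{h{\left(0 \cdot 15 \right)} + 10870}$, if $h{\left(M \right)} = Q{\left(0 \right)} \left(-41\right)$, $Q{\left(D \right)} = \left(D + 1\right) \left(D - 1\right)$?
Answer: $\sqrt{10911} \approx 104.46$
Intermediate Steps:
$Q{\left(D \right)} = \left(1 + D\right) \left(-1 + D\right)$
$h{\left(M \right)} = 41$ ($h{\left(M \right)} = \left(-1 + 0^{2}\right) \left(-41\right) = \left(-1 + 0\right) \left(-41\right) = \left(-1\right) \left(-41\right) = 41$)
$\sqrt{h{\left(0 \cdot 15 \right)} + 10870} = \sqrt{41 + 10870} = \sqrt{10911}$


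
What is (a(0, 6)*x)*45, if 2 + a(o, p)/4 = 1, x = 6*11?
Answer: -11880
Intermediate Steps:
x = 66
a(o, p) = -4 (a(o, p) = -8 + 4*1 = -8 + 4 = -4)
(a(0, 6)*x)*45 = -4*66*45 = -264*45 = -11880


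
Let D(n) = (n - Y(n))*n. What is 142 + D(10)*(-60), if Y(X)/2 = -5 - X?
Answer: -23858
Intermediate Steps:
Y(X) = -10 - 2*X (Y(X) = 2*(-5 - X) = -10 - 2*X)
D(n) = n*(10 + 3*n) (D(n) = (n - (-10 - 2*n))*n = (n + (10 + 2*n))*n = (10 + 3*n)*n = n*(10 + 3*n))
142 + D(10)*(-60) = 142 + (10*(10 + 3*10))*(-60) = 142 + (10*(10 + 30))*(-60) = 142 + (10*40)*(-60) = 142 + 400*(-60) = 142 - 24000 = -23858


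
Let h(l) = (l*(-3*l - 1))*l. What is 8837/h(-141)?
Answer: 8837/8389782 ≈ 0.0010533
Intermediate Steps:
h(l) = l²*(-1 - 3*l) (h(l) = (l*(-1 - 3*l))*l = l²*(-1 - 3*l))
8837/h(-141) = 8837/(((-141)²*(-1 - 3*(-141)))) = 8837/((19881*(-1 + 423))) = 8837/((19881*422)) = 8837/8389782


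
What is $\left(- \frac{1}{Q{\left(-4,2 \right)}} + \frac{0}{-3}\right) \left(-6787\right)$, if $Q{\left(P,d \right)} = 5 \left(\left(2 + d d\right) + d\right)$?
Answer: $\frac{6787}{40} \approx 169.68$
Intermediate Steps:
$Q{\left(P,d \right)} = 10 + 5 d + 5 d^{2}$ ($Q{\left(P,d \right)} = 5 \left(\left(2 + d^{2}\right) + d\right) = 5 \left(2 + d + d^{2}\right) = 10 + 5 d + 5 d^{2}$)
$\left(- \frac{1}{Q{\left(-4,2 \right)}} + \frac{0}{-3}\right) \left(-6787\right) = \left(- \frac{1}{10 + 5 \cdot 2 + 5 \cdot 2^{2}} + \frac{0}{-3}\right) \left(-6787\right) = \left(- \frac{1}{10 + 10 + 5 \cdot 4} + 0 \left(- \frac{1}{3}\right)\right) \left(-6787\right) = \left(- \frac{1}{10 + 10 + 20} + 0\right) \left(-6787\right) = \left(- \frac{1}{40} + 0\right) \left(-6787\right) = \left(- \frac{1}{40}\right) \left(-6787\right) = \frac{6787}{40}$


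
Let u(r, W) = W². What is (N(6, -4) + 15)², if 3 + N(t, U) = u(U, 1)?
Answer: 169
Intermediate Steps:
N(t, U) = -2 (N(t, U) = -3 + 1² = -3 + 1 = -2)
(N(6, -4) + 15)² = (-2 + 15)² = 13² = 169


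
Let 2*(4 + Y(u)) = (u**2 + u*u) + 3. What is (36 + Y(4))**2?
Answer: 9801/4 ≈ 2450.3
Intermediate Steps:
Y(u) = -5/2 + u**2 (Y(u) = -4 + ((u**2 + u*u) + 3)/2 = -4 + ((u**2 + u**2) + 3)/2 = -4 + (2*u**2 + 3)/2 = -4 + (3 + 2*u**2)/2 = -4 + (3/2 + u**2) = -5/2 + u**2)
(36 + Y(4))**2 = (36 + (-5/2 + 4**2))**2 = (36 + (-5/2 + 16))**2 = (36 + 27/2)**2 = (99/2)**2 = 9801/4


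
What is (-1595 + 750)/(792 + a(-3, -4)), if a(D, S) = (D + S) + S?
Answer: -845/781 ≈ -1.0819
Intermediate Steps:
a(D, S) = D + 2*S
(-1595 + 750)/(792 + a(-3, -4)) = (-1595 + 750)/(792 + (-3 + 2*(-4))) = -845/(792 + (-3 - 8)) = -845/(792 - 11) = -845/781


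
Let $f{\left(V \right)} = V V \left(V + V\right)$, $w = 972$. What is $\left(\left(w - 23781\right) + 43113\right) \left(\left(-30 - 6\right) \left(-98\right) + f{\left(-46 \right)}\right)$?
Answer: $-3880987776$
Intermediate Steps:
$f{\left(V \right)} = 2 V^{3}$ ($f{\left(V \right)} = V^{2} \cdot 2 V = 2 V^{3}$)
$\left(\left(w - 23781\right) + 43113\right) \left(\left(-30 - 6\right) \left(-98\right) + f{\left(-46 \right)}\right) = \left(\left(972 - 23781\right) + 43113\right) \left(\left(-30 - 6\right) \left(-98\right) + 2 \left(-46\right)^{3}\right) = \left(\left(972 - 23781\right) + 43113\right) \left(\left(-36\right) \left(-98\right) + 2 \left(-97336\right)\right) = \left(-22809 + 43113\right) \left(3528 - 194672\right) = 20304 \left(-191144\right) = -3880987776$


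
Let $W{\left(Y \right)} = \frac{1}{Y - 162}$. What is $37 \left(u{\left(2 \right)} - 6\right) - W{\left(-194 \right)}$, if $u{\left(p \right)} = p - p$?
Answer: $- \frac{79031}{356} \approx -222.0$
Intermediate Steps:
$u{\left(p \right)} = 0$
$W{\left(Y \right)} = \frac{1}{-162 + Y}$
$37 \left(u{\left(2 \right)} - 6\right) - W{\left(-194 \right)} = 37 \left(0 - 6\right) - \frac{1}{-162 - 194} = 37 \left(-6\right) - \frac{1}{-356} = -222 - - \frac{1}{356} = -222 + \frac{1}{356} = - \frac{79031}{356}$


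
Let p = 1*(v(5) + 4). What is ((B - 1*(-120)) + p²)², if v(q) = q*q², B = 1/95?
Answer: 2535406551616/9025 ≈ 2.8093e+8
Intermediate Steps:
B = 1/95 ≈ 0.010526
v(q) = q³
p = 129 (p = 1*(5³ + 4) = 1*(125 + 4) = 1*129 = 129)
((B - 1*(-120)) + p²)² = ((1/95 - 1*(-120)) + 129²)² = ((1/95 + 120) + 16641)² = (11401/95 + 16641)² = (1592296/95)² = 2535406551616/9025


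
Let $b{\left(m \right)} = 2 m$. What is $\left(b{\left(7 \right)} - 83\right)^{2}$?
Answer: $4761$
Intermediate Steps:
$\left(b{\left(7 \right)} - 83\right)^{2} = \left(2 \cdot 7 - 83\right)^{2} = \left(14 - 83\right)^{2} = \left(-69\right)^{2} = 4761$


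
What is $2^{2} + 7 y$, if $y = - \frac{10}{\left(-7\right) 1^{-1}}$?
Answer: $14$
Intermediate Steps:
$y = \frac{10}{7}$ ($y = - \frac{10}{\left(-7\right) 1} = - \frac{10}{-7} = \left(-10\right) \left(- \frac{1}{7}\right) = \frac{10}{7} \approx 1.4286$)
$2^{2} + 7 y = 2^{2} + 7 \cdot \frac{10}{7} = 4 + 10 = 14$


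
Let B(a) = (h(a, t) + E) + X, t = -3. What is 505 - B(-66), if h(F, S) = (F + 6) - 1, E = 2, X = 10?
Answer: 554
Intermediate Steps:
h(F, S) = 5 + F (h(F, S) = (6 + F) - 1 = 5 + F)
B(a) = 17 + a (B(a) = ((5 + a) + 2) + 10 = (7 + a) + 10 = 17 + a)
505 - B(-66) = 505 - (17 - 66) = 505 - 1*(-49) = 505 + 49 = 554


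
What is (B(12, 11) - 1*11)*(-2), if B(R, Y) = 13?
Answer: -4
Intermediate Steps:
(B(12, 11) - 1*11)*(-2) = (13 - 1*11)*(-2) = (13 - 11)*(-2) = 2*(-2) = -4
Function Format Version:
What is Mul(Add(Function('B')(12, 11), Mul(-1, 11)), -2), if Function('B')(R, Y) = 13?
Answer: -4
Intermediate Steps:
Mul(Add(Function('B')(12, 11), Mul(-1, 11)), -2) = Mul(Add(13, Mul(-1, 11)), -2) = Mul(Add(13, -11), -2) = Mul(2, -2) = -4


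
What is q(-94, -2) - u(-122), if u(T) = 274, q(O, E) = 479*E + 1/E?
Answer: -2465/2 ≈ -1232.5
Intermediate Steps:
q(O, E) = 1/E + 479*E
q(-94, -2) - u(-122) = (1/(-2) + 479*(-2)) - 1*274 = (-½ - 958) - 274 = -1917/2 - 274 = -2465/2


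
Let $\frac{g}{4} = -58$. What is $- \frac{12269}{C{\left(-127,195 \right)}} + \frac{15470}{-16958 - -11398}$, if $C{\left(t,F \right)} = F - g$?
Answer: $- \frac{7482133}{237412} \approx -31.515$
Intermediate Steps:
$g = -232$ ($g = 4 \left(-58\right) = -232$)
$C{\left(t,F \right)} = 232 + F$ ($C{\left(t,F \right)} = F - -232 = F + 232 = 232 + F$)
$- \frac{12269}{C{\left(-127,195 \right)}} + \frac{15470}{-16958 - -11398} = - \frac{12269}{232 + 195} + \frac{15470}{-16958 - -11398} = - \frac{12269}{427} + \frac{15470}{-16958 + 11398} = \left(-12269\right) \frac{1}{427} + \frac{15470}{-5560} = - \frac{12269}{427} + 15470 \left(- \frac{1}{5560}\right) = - \frac{12269}{427} - \frac{1547}{556} = - \frac{7482133}{237412}$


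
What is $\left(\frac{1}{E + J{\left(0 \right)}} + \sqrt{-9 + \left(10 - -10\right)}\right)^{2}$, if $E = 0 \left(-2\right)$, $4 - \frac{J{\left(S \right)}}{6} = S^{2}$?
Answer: $\frac{6337}{576} + \frac{\sqrt{11}}{12} \approx 11.278$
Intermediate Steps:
$J{\left(S \right)} = 24 - 6 S^{2}$
$E = 0$
$\left(\frac{1}{E + J{\left(0 \right)}} + \sqrt{-9 + \left(10 - -10\right)}\right)^{2} = \left(\frac{1}{0 + \left(24 - 6 \cdot 0^{2}\right)} + \sqrt{-9 + \left(10 - -10\right)}\right)^{2} = \left(\frac{1}{0 + \left(24 - 0\right)} + \sqrt{-9 + \left(10 + 10\right)}\right)^{2} = \left(\frac{1}{0 + \left(24 + 0\right)} + \sqrt{-9 + 20}\right)^{2} = \left(\frac{1}{0 + 24} + \sqrt{11}\right)^{2} = \left(\frac{1}{24} + \sqrt{11}\right)^{2}$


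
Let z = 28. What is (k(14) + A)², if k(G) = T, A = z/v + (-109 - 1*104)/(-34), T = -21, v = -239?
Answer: 14566317481/66031876 ≈ 220.60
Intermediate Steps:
A = 49955/8126 (A = 28/(-239) + (-109 - 1*104)/(-34) = 28*(-1/239) + (-109 - 104)*(-1/34) = -28/239 - 213*(-1/34) = -28/239 + 213/34 = 49955/8126 ≈ 6.1476)
k(G) = -21
(k(14) + A)² = (-21 + 49955/8126)² = (-120691/8126)² = 14566317481/66031876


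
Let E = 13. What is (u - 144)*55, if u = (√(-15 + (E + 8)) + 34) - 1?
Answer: -6105 + 55*√6 ≈ -5970.3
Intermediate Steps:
u = 33 + √6 (u = (√(-15 + (13 + 8)) + 34) - 1 = (√(-15 + 21) + 34) - 1 = (√6 + 34) - 1 = (34 + √6) - 1 = 33 + √6 ≈ 35.449)
(u - 144)*55 = ((33 + √6) - 144)*55 = (-111 + √6)*55 = -6105 + 55*√6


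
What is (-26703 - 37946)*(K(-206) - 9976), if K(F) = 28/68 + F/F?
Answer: 10962401632/17 ≈ 6.4485e+8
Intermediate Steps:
K(F) = 24/17 (K(F) = 28*(1/68) + 1 = 7/17 + 1 = 24/17)
(-26703 - 37946)*(K(-206) - 9976) = (-26703 - 37946)*(24/17 - 9976) = -64649*(-169568/17) = 10962401632/17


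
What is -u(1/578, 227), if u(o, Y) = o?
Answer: -1/578 ≈ -0.0017301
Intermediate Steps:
-u(1/578, 227) = -1/578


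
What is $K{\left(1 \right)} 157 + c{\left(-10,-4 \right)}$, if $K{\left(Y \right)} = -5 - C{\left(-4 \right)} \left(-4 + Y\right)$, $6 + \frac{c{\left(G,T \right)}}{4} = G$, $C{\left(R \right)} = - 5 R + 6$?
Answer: $11397$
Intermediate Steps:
$C{\left(R \right)} = 6 - 5 R$
$c{\left(G,T \right)} = -24 + 4 G$
$K{\left(Y \right)} = 99 - 26 Y$ ($K{\left(Y \right)} = -5 - \left(6 - -20\right) \left(-4 + Y\right) = -5 - \left(6 + 20\right) \left(-4 + Y\right) = -5 - 26 \left(-4 + Y\right) = -5 - \left(-104 + 26 Y\right) = 99 - 26 Y$)
$K{\left(1 \right)} 157 + c{\left(-10,-4 \right)} = \left(99 - 26\right) 157 + \left(-24 + 4 \left(-10\right)\right) = \left(99 - 26\right) 157 - 64 = 73 \cdot 157 - 64 = 11461 - 64 = 11397$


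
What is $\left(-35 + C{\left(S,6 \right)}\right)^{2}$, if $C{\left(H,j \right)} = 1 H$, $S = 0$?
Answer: $1225$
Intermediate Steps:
$C{\left(H,j \right)} = H$
$\left(-35 + C{\left(S,6 \right)}\right)^{2} = \left(-35 + 0\right)^{2} = \left(-35\right)^{2} = 1225$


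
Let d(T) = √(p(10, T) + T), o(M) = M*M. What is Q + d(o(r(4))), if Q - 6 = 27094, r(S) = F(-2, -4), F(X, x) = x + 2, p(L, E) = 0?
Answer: 27102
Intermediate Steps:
F(X, x) = 2 + x
r(S) = -2 (r(S) = 2 - 4 = -2)
o(M) = M²
d(T) = √T (d(T) = √(0 + T) = √T)
Q = 27100 (Q = 6 + 27094 = 27100)
Q + d(o(r(4))) = 27100 + √((-2)²) = 27100 + √4 = 27100 + 2 = 27102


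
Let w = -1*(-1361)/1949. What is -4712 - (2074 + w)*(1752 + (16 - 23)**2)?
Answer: -7291683875/1949 ≈ -3.7412e+6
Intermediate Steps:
w = 1361/1949 (w = 1361*(1/1949) = 1361/1949 ≈ 0.69831)
-4712 - (2074 + w)*(1752 + (16 - 23)**2) = -4712 - (2074 + 1361/1949)*(1752 + (16 - 23)**2) = -4712 - 4043587*(1752 + (-7)**2)/1949 = -4712 - 4043587*(1752 + 49)/1949 = -4712 - 4043587*1801/1949 = -4712 - 1*7282500187/1949 = -4712 - 7282500187/1949 = -7291683875/1949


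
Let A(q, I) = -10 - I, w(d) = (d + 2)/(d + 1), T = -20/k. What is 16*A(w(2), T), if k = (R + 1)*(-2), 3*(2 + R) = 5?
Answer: -400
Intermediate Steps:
R = -1/3 (R = -2 + (1/3)*5 = -2 + 5/3 = -1/3 ≈ -0.33333)
k = -4/3 (k = (-1/3 + 1)*(-2) = (2/3)*(-2) = -4/3 ≈ -1.3333)
T = 15 (T = -20/(-4/3) = -20*(-3/4) = 15)
w(d) = (2 + d)/(1 + d)
16*A(w(2), T) = 16*(-10 - 1*15) = 16*(-10 - 15) = 16*(-25) = -400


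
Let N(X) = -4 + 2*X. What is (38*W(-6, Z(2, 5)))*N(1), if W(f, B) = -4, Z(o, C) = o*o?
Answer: 304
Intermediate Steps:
Z(o, C) = o²
(38*W(-6, Z(2, 5)))*N(1) = (38*(-4))*(-4 + 2*1) = -152*(-4 + 2) = -152*(-2) = 304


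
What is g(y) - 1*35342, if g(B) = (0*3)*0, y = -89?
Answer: -35342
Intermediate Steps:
g(B) = 0 (g(B) = 0*0 = 0)
g(y) - 1*35342 = 0 - 1*35342 = 0 - 35342 = -35342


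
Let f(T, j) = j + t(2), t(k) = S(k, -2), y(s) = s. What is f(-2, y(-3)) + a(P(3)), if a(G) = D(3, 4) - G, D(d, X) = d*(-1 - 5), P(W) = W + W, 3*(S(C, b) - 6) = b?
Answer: -65/3 ≈ -21.667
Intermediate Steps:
S(C, b) = 6 + b/3
t(k) = 16/3 (t(k) = 6 + (⅓)*(-2) = 6 - ⅔ = 16/3)
P(W) = 2*W
D(d, X) = -6*d (D(d, X) = d*(-6) = -6*d)
f(T, j) = 16/3 + j (f(T, j) = j + 16/3 = 16/3 + j)
a(G) = -18 - G (a(G) = -6*3 - G = -18 - G)
f(-2, y(-3)) + a(P(3)) = (16/3 - 3) + (-18 - 2*3) = 7/3 + (-18 - 1*6) = 7/3 + (-18 - 6) = 7/3 - 24 = -65/3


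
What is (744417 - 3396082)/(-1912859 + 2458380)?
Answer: -2651665/545521 ≈ -4.8608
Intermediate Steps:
(744417 - 3396082)/(-1912859 + 2458380) = -2651665/545521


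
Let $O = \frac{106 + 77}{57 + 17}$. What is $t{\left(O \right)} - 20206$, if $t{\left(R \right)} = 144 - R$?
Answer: $- \frac{1484771}{74} \approx -20064.0$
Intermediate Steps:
$O = \frac{183}{74} \approx 2.473$
$t{\left(O \right)} - 20206 = \left(144 - \frac{183}{74}\right) - 20206 = \frac{10473}{74} - 20206 = - \frac{1484771}{74}$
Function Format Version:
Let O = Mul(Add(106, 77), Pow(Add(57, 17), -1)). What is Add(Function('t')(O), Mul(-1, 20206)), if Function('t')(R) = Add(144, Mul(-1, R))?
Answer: Rational(-1484771, 74) ≈ -20064.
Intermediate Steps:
O = Rational(183, 74) (O = Mul(183, Pow(74, -1)) = Mul(183, Rational(1, 74)) = Rational(183, 74) ≈ 2.4730)
Add(Function('t')(O), Mul(-1, 20206)) = Add(Add(144, Mul(-1, Rational(183, 74))), Mul(-1, 20206)) = Add(Add(144, Rational(-183, 74)), -20206) = Add(Rational(10473, 74), -20206) = Rational(-1484771, 74)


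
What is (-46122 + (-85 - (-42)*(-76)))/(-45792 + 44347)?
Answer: 49399/1445 ≈ 34.186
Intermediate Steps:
(-46122 + (-85 - (-42)*(-76)))/(-45792 + 44347) = (-46122 + (-85 - 42*76))/(-1445) = (-46122 + (-85 - 3192))*(-1/1445) = (-46122 - 3277)*(-1/1445) = -49399*(-1/1445) = 49399/1445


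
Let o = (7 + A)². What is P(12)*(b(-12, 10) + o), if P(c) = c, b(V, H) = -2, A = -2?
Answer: 276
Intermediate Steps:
o = 25 (o = (7 - 2)² = 5² = 25)
P(12)*(b(-12, 10) + o) = 12*(-2 + 25) = 12*23 = 276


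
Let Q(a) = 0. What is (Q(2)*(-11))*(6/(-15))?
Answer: 0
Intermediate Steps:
(Q(2)*(-11))*(6/(-15)) = (0*(-11))*(6/(-15)) = 0*(6*(-1/15)) = 0*(-⅖) = 0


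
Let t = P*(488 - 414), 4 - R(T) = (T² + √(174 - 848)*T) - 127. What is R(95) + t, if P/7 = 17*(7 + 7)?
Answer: 114390 - 95*I*√674 ≈ 1.1439e+5 - 2466.3*I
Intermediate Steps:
R(T) = 131 - T² - I*T*√674 (R(T) = 4 - ((T² + √(174 - 848)*T) - 127) = 4 - ((T² + √(-674)*T) - 127) = 4 - ((T² + (I*√674)*T) - 127) = 4 - ((T² + I*T*√674) - 127) = 4 - (-127 + T² + I*T*√674) = 4 + (127 - T² - I*T*√674) = 131 - T² - I*T*√674)
P = 1666 (P = 7*(17*(7 + 7)) = 7*(17*14) = 7*238 = 1666)
t = 123284 (t = 1666*(488 - 414) = 1666*74 = 123284)
R(95) + t = (131 - 1*95² - 1*I*95*√674) + 123284 = (131 - 1*9025 - 95*I*√674) + 123284 = (131 - 9025 - 95*I*√674) + 123284 = (-8894 - 95*I*√674) + 123284 = 114390 - 95*I*√674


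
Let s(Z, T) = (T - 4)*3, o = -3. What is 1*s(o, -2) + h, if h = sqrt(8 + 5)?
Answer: -18 + sqrt(13) ≈ -14.394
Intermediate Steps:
s(Z, T) = -12 + 3*T (s(Z, T) = (-4 + T)*3 = -12 + 3*T)
h = sqrt(13) ≈ 3.6056
1*s(o, -2) + h = 1*(-12 + 3*(-2)) + sqrt(13) = 1*(-12 - 6) + sqrt(13) = 1*(-18) + sqrt(13) = -18 + sqrt(13)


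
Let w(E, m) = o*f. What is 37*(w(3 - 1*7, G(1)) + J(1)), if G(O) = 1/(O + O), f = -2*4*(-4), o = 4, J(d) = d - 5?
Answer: 4588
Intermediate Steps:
J(d) = -5 + d
f = 32 (f = -8*(-4) = 32)
G(O) = 1/(2*O)
w(E, m) = 128 (w(E, m) = 4*32 = 128)
37*(w(3 - 1*7, G(1)) + J(1)) = 37*(128 + (-5 + 1)) = 37*(128 - 4) = 37*124 = 4588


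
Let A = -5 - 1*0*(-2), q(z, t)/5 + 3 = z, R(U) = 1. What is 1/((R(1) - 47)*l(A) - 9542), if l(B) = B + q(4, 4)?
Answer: -1/9542 ≈ -0.00010480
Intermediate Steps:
q(z, t) = -15 + 5*z
A = -5 (A = -5 + 0*(-2) = -5 + 0 = -5)
l(B) = 5 + B (l(B) = B + (-15 + 5*4) = B + (-15 + 20) = B + 5 = 5 + B)
1/((R(1) - 47)*l(A) - 9542) = 1/((1 - 47)*(5 - 5) - 9542) = 1/(-46*0 - 9542) = 1/(0 - 9542) = 1/(-9542) = -1/9542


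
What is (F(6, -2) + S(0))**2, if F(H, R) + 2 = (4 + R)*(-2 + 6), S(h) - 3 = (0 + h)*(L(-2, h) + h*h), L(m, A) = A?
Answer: 81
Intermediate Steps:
S(h) = 3 + h*(h + h**2) (S(h) = 3 + (0 + h)*(h + h*h) = 3 + h*(h + h**2))
F(H, R) = 14 + 4*R (F(H, R) = -2 + (4 + R)*(-2 + 6) = -2 + (4 + R)*4 = -2 + (16 + 4*R) = 14 + 4*R)
(F(6, -2) + S(0))**2 = ((14 + 4*(-2)) + (3 + 0**2 + 0**3))**2 = ((14 - 8) + (3 + 0 + 0))**2 = (6 + 3)**2 = 9**2 = 81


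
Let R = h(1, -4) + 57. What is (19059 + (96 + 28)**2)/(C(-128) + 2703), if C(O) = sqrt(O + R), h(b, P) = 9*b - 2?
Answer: 93077805/7306273 - 275480*I/7306273 ≈ 12.739 - 0.037705*I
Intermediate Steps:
h(b, P) = -2 + 9*b
R = 64 (R = (-2 + 9*1) + 57 = (-2 + 9) + 57 = 7 + 57 = 64)
C(O) = sqrt(64 + O) (C(O) = sqrt(O + 64) = sqrt(64 + O))
(19059 + (96 + 28)**2)/(C(-128) + 2703) = (19059 + (96 + 28)**2)/(sqrt(64 - 128) + 2703) = (19059 + 124**2)/(sqrt(-64) + 2703) = (19059 + 15376)/(8*I + 2703) = 34435/(2703 + 8*I) = 34435*((2703 - 8*I)/7306273) = 34435*(2703 - 8*I)/7306273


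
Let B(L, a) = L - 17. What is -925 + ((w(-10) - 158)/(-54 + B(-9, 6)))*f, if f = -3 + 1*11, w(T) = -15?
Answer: -9077/10 ≈ -907.70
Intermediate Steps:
B(L, a) = -17 + L
f = 8 (f = -3 + 11 = 8)
-925 + ((w(-10) - 158)/(-54 + B(-9, 6)))*f = -925 + ((-15 - 158)/(-54 + (-17 - 9)))*8 = -925 - 173/(-54 - 26)*8 = -925 - 173/(-80)*8 = -925 - 173*(-1/80)*8 = -925 + (173/80)*8 = -925 + 173/10 = -9077/10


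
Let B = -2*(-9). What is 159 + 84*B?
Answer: 1671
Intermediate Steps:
B = 18
159 + 84*B = 159 + 84*18 = 159 + 1512 = 1671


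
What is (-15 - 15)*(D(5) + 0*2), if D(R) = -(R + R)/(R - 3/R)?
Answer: 750/11 ≈ 68.182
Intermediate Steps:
D(R) = -2*R/(R - 3/R)
(-15 - 15)*(D(5) + 0*2) = (-15 - 15)*(-2*5**2/(-3 + 5**2) + 0*2) = -30*(-2*25/(-3 + 25) + 0) = -30*(-2*25/22 + 0) = -30*(-2*25*1/22 + 0) = -30*(-25/11 + 0) = -30*(-25/11) = 750/11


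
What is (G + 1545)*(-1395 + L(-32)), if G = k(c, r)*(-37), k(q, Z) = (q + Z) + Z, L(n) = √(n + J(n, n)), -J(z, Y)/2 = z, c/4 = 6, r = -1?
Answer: -1019745 + 2924*√2 ≈ -1.0156e+6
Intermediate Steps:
c = 24 (c = 4*6 = 24)
J(z, Y) = -2*z
L(n) = √(-n) (L(n) = √(n - 2*n) = √(-n))
k(q, Z) = q + 2*Z (k(q, Z) = (Z + q) + Z = q + 2*Z)
G = -814 (G = (24 + 2*(-1))*(-37) = (24 - 2)*(-37) = 22*(-37) = -814)
(G + 1545)*(-1395 + L(-32)) = (-814 + 1545)*(-1395 + √(-1*(-32))) = 731*(-1395 + √32) = 731*(-1395 + 4*√2) = -1019745 + 2924*√2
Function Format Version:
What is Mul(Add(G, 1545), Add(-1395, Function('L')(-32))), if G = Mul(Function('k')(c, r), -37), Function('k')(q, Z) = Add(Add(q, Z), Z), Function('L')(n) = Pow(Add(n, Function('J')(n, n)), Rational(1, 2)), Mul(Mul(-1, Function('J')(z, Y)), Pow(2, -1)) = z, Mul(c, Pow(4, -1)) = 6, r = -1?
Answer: Add(-1019745, Mul(2924, Pow(2, Rational(1, 2)))) ≈ -1.0156e+6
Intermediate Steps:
c = 24 (c = Mul(4, 6) = 24)
Function('J')(z, Y) = Mul(-2, z)
Function('L')(n) = Pow(Mul(-1, n), Rational(1, 2)) (Function('L')(n) = Pow(Add(n, Mul(-2, n)), Rational(1, 2)) = Pow(Mul(-1, n), Rational(1, 2)))
Function('k')(q, Z) = Add(q, Mul(2, Z)) (Function('k')(q, Z) = Add(Add(Z, q), Z) = Add(q, Mul(2, Z)))
G = -814 (G = Mul(Add(24, Mul(2, -1)), -37) = Mul(Add(24, -2), -37) = Mul(22, -37) = -814)
Mul(Add(G, 1545), Add(-1395, Function('L')(-32))) = Mul(Add(-814, 1545), Add(-1395, Pow(Mul(-1, -32), Rational(1, 2)))) = Mul(731, Add(-1395, Pow(32, Rational(1, 2)))) = Mul(731, Add(-1395, Mul(4, Pow(2, Rational(1, 2))))) = Add(-1019745, Mul(2924, Pow(2, Rational(1, 2))))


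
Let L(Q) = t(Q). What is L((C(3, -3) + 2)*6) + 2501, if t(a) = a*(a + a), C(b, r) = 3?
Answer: 4301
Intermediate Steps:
t(a) = 2*a² (t(a) = a*(2*a) = 2*a²)
L(Q) = 2*Q²
L((C(3, -3) + 2)*6) + 2501 = 2*((3 + 2)*6)² + 2501 = 2*(5*6)² + 2501 = 2*30² + 2501 = 2*900 + 2501 = 1800 + 2501 = 4301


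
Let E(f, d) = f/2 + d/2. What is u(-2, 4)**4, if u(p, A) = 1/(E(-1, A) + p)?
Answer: 16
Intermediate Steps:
E(f, d) = d/2 + f/2 (E(f, d) = f*(1/2) + d*(1/2) = f/2 + d/2 = d/2 + f/2)
u(p, A) = 1/(-1/2 + p + A/2) (u(p, A) = 1/((A/2 + (1/2)*(-1)) + p) = 1/((A/2 - 1/2) + p) = 1/((-1/2 + A/2) + p) = 1/(-1/2 + p + A/2))
u(-2, 4)**4 = (2/(-1 + 4 + 2*(-2)))**4 = (2/(-1 + 4 - 4))**4 = (2/(-1))**4 = (2*(-1))**4 = (-2)**4 = 16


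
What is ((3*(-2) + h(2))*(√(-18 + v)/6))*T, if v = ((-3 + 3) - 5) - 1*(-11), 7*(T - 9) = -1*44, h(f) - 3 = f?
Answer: -19*I*√3/21 ≈ -1.5671*I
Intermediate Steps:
h(f) = 3 + f
T = 19/7 (T = 9 + (-1*44)/7 = 9 + (⅐)*(-44) = 9 - 44/7 = 19/7 ≈ 2.7143)
v = 6 (v = (0 - 5) + 11 = -5 + 11 = 6)
((3*(-2) + h(2))*(√(-18 + v)/6))*T = ((3*(-2) + (3 + 2))*(√(-18 + 6)/6))*(19/7) = ((-6 + 5)*(√(-12)*(⅙)))*(19/7) = -2*I*√3/6*(19/7) = -I*√3/3*(19/7) = -19*I*√3/21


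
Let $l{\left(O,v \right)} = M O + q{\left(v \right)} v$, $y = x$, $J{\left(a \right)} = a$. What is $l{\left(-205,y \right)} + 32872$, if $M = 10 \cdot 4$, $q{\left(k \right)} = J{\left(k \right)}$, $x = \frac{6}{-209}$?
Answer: $\frac{1077697668}{43681} \approx 24672.0$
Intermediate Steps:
$x = - \frac{6}{209}$ ($x = 6 \left(- \frac{1}{209}\right) = - \frac{6}{209} \approx -0.028708$)
$y = - \frac{6}{209} \approx -0.028708$
$q{\left(k \right)} = k$
$M = 40$
$l{\left(O,v \right)} = v^{2} + 40 O$ ($l{\left(O,v \right)} = 40 O + v v = 40 O + v^{2} = v^{2} + 40 O$)
$l{\left(-205,y \right)} + 32872 = \left(\left(- \frac{6}{209}\right)^{2} + 40 \left(-205\right)\right) + 32872 = \left(\frac{36}{43681} - 8200\right) + 32872 = - \frac{358184164}{43681} + 32872 = \frac{1077697668}{43681}$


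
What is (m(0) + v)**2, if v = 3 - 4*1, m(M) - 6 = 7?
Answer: 144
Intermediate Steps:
m(M) = 13 (m(M) = 6 + 7 = 13)
v = -1 (v = 3 - 4 = -1)
(m(0) + v)**2 = (13 - 1)**2 = 12**2 = 144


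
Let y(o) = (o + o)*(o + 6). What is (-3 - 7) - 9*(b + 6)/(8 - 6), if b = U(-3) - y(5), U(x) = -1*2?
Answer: 467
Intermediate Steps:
U(x) = -2
y(o) = 2*o*(6 + o) (y(o) = (2*o)*(6 + o) = 2*o*(6 + o))
b = -112 (b = -2 - 2*5*(6 + 5) = -2 - 2*5*11 = -2 - 1*110 = -2 - 110 = -112)
(-3 - 7) - 9*(b + 6)/(8 - 6) = (-3 - 7) - 9*(-112 + 6)/(8 - 6) = -10 - (-954)/2 = -10 - 9*(-53) = -10 + 477 = 467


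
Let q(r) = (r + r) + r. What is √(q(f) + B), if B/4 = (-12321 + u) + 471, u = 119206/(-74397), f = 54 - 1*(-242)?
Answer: 2*I*√64368844014234/74397 ≈ 215.68*I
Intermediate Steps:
f = 296 (f = 54 + 242 = 296)
q(r) = 3*r (q(r) = 2*r + r = 3*r)
u = -119206/74397 (u = 119206*(-1/74397) = -119206/74397 ≈ -1.6023)
B = -3526894624/74397 (B = 4*((-12321 - 119206/74397) + 471) = 4*(-916764643/74397 + 471) = 4*(-881723656/74397) = -3526894624/74397 ≈ -47406.)
√(q(f) + B) = √(3*296 - 3526894624/74397) = √(888 - 3526894624/74397) = √(-3460830088/74397) = 2*I*√64368844014234/74397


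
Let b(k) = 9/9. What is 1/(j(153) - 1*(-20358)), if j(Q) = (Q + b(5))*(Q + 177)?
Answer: 1/71178 ≈ 1.4049e-5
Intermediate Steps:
b(k) = 1 (b(k) = 9*(1/9) = 1)
j(Q) = (1 + Q)*(177 + Q) (j(Q) = (Q + 1)*(Q + 177) = (1 + Q)*(177 + Q))
1/(j(153) - 1*(-20358)) = 1/((177 + 153**2 + 178*153) - 1*(-20358)) = 1/((177 + 23409 + 27234) + 20358) = 1/(50820 + 20358) = 1/71178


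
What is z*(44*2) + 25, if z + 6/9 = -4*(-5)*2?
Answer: 10459/3 ≈ 3486.3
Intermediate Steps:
z = 118/3 (z = -⅔ - 4*(-5)*2 = -⅔ + 20*2 = -⅔ + 40 = 118/3 ≈ 39.333)
z*(44*2) + 25 = 118*(44*2)/3 + 25 = (118/3)*88 + 25 = 10384/3 + 25 = 10459/3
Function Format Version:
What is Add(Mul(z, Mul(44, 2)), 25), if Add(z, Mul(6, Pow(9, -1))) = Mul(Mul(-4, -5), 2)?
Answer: Rational(10459, 3) ≈ 3486.3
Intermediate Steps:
z = Rational(118, 3) (z = Add(Rational(-2, 3), Mul(Mul(-4, -5), 2)) = Add(Rational(-2, 3), Mul(20, 2)) = Add(Rational(-2, 3), 40) = Rational(118, 3) ≈ 39.333)
Add(Mul(z, Mul(44, 2)), 25) = Add(Mul(Rational(118, 3), Mul(44, 2)), 25) = Add(Mul(Rational(118, 3), 88), 25) = Add(Rational(10384, 3), 25) = Rational(10459, 3)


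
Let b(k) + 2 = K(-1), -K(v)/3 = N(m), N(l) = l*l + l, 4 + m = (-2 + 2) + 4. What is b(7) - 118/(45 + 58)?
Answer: -324/103 ≈ -3.1456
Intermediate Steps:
m = 0 (m = -4 + ((-2 + 2) + 4) = -4 + (0 + 4) = -4 + 4 = 0)
N(l) = l + l² (N(l) = l² + l = l + l²)
K(v) = 0 (K(v) = -0*(1 + 0) = -0 = -3*0 = 0)
b(k) = -2 (b(k) = -2 + 0 = -2)
b(7) - 118/(45 + 58) = -2 - 118/(45 + 58) = -2 - 118/103 = -324/103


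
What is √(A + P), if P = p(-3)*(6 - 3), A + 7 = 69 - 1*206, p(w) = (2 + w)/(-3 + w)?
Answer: I*√574/2 ≈ 11.979*I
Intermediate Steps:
p(w) = (2 + w)/(-3 + w)
A = -144 (A = -7 + (69 - 1*206) = -7 + (69 - 206) = -7 - 137 = -144)
P = ½ (P = ((2 - 3)/(-3 - 3))*(6 - 3) = (-1/(-6))*3 = -⅙*(-1)*3 = (⅙)*3 = ½ ≈ 0.50000)
√(A + P) = √(-144 + ½) = √(-287/2) = I*√574/2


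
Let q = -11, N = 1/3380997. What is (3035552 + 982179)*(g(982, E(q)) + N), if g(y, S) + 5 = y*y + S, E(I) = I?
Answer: 13099098597758970287/3380997 ≈ 3.8743e+12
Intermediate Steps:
N = 1/3380997 ≈ 2.9577e-7
g(y, S) = -5 + S + y² (g(y, S) = -5 + (y*y + S) = -5 + (y² + S) = -5 + (S + y²) = -5 + S + y²)
(3035552 + 982179)*(g(982, E(q)) + N) = (3035552 + 982179)*((-5 - 11 + 982²) + 1/3380997) = 4017731*((-5 - 11 + 964324) + 1/3380997) = 4017731*(964308 + 1/3380997) = 4017731*(3260322455077/3380997) = 13099098597758970287/3380997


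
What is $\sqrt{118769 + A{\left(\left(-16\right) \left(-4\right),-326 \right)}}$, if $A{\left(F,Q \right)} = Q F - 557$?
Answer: $2 \sqrt{24337} \approx 312.01$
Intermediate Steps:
$A{\left(F,Q \right)} = -557 + F Q$ ($A{\left(F,Q \right)} = F Q - 557 = -557 + F Q$)
$\sqrt{118769 + A{\left(\left(-16\right) \left(-4\right),-326 \right)}} = \sqrt{118769 + \left(-557 + \left(-16\right) \left(-4\right) \left(-326\right)\right)} = \sqrt{118769 + \left(-557 + 64 \left(-326\right)\right)} = \sqrt{118769 - 21421} = \sqrt{97348} = 2 \sqrt{24337}$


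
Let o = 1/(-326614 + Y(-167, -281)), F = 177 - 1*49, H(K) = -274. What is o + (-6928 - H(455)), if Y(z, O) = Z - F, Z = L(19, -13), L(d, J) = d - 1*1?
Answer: -2174021497/326724 ≈ -6654.0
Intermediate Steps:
L(d, J) = -1 + d (L(d, J) = d - 1 = -1 + d)
Z = 18 (Z = -1 + 19 = 18)
F = 128 (F = 177 - 49 = 128)
Y(z, O) = -110 (Y(z, O) = 18 - 1*128 = 18 - 128 = -110)
o = -1/326724 (o = 1/(-326614 - 110) = 1/(-326724) = -1/326724 ≈ -3.0607e-6)
o + (-6928 - H(455)) = -1/326724 + (-6928 - 1*(-274)) = -1/326724 + (-6928 + 274) = -1/326724 - 6654 = -2174021497/326724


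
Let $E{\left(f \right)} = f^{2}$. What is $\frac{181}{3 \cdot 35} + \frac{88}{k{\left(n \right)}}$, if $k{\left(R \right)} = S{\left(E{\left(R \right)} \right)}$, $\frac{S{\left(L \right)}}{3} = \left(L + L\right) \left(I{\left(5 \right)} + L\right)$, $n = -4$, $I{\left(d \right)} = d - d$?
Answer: $\frac{11969}{6720} \approx 1.7811$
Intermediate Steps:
$I{\left(d \right)} = 0$
$S{\left(L \right)} = 6 L^{2}$ ($S{\left(L \right)} = 3 \left(L + L\right) \left(0 + L\right) = 3 \cdot 2 L L = 3 \cdot 2 L^{2} = 6 L^{2}$)
$k{\left(R \right)} = 6 R^{4}$ ($k{\left(R \right)} = 6 \left(R^{2}\right)^{2} = 6 R^{4}$)
$\frac{181}{3 \cdot 35} + \frac{88}{k{\left(n \right)}} = \frac{181}{3 \cdot 35} + \frac{88}{6 \left(-4\right)^{4}} = \frac{181}{105} + \frac{88}{6 \cdot 256} = 181 \cdot \frac{1}{105} + \frac{88}{1536} = \frac{181}{105} + 88 \cdot \frac{1}{1536} = \frac{181}{105} + \frac{11}{192} = \frac{11969}{6720}$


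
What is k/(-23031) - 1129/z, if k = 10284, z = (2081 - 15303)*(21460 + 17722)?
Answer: -1775916109579/3977180429508 ≈ -0.44653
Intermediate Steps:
z = -518064404 (z = -13222*39182 = -518064404)
k/(-23031) - 1129/z = 10284/(-23031) - 1129/(-518064404) = 10284*(-1/23031) - 1129*(-1/518064404) = -3428/7677 + 1129/518064404 = -1775916109579/3977180429508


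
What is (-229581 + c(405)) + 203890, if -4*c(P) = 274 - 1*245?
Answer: -102793/4 ≈ -25698.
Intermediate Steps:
c(P) = -29/4 (c(P) = -(274 - 1*245)/4 = -(274 - 245)/4 = -¼*29 = -29/4)
(-229581 + c(405)) + 203890 = (-229581 - 29/4) + 203890 = -918353/4 + 203890 = -102793/4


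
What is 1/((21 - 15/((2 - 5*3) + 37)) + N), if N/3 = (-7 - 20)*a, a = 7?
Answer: -8/4373 ≈ -0.0018294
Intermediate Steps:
N = -567 (N = 3*((-7 - 20)*7) = 3*(-27*7) = 3*(-189) = -567)
1/((21 - 15/((2 - 5*3) + 37)) + N) = 1/((21 - 15/((2 - 5*3) + 37)) - 567) = 1/((21 - 15/((2 - 15) + 37)) - 567) = 1/((21 - 15/(-13 + 37)) - 567) = 1/((21 - 15/24) - 567) = 1/((21 + (1/24)*(-15)) - 567) = 1/((21 - 5/8) - 567) = 1/(163/8 - 567) = 1/(-4373/8) = -8/4373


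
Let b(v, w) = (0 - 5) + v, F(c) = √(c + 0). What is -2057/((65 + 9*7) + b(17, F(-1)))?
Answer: -2057/140 ≈ -14.693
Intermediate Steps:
F(c) = √c
b(v, w) = -5 + v
-2057/((65 + 9*7) + b(17, F(-1))) = -2057/((65 + 9*7) + (-5 + 17)) = -2057/((65 + 63) + 12) = -2057/(128 + 12) = -2057/140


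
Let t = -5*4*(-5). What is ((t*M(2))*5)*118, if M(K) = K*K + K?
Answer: 354000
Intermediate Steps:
t = 100 (t = -20*(-5) = 100)
M(K) = K + K² (M(K) = K² + K = K + K²)
((t*M(2))*5)*118 = ((100*(2*(1 + 2)))*5)*118 = ((100*(2*3))*5)*118 = ((100*6)*5)*118 = (600*5)*118 = 3000*118 = 354000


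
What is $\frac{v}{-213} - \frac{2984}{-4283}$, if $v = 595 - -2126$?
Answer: $- \frac{3672817}{304093} \approx -12.078$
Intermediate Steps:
$v = 2721$ ($v = 595 + 2126 = 2721$)
$\frac{v}{-213} - \frac{2984}{-4283} = \frac{2721}{-213} - \frac{2984}{-4283} = 2721 \left(- \frac{1}{213}\right) - - \frac{2984}{4283} = - \frac{907}{71} + \frac{2984}{4283} = - \frac{3672817}{304093}$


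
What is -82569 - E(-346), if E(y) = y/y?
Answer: -82570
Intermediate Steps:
E(y) = 1
-82569 - E(-346) = -82569 - 1*1 = -82569 - 1 = -82570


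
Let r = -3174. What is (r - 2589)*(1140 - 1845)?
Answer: 4062915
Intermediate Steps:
(r - 2589)*(1140 - 1845) = (-3174 - 2589)*(1140 - 1845) = -5763*(-705) = 4062915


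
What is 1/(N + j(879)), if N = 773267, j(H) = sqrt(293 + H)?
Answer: 773267/597941852117 - 2*sqrt(293)/597941852117 ≈ 1.2932e-6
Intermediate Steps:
1/(N + j(879)) = 1/(773267 + sqrt(293 + 879)) = 1/(773267 + sqrt(1172)) = 1/(773267 + 2*sqrt(293))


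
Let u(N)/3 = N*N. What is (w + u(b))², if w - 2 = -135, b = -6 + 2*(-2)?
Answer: 27889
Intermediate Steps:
b = -10 (b = -6 - 4 = -10)
w = -133 (w = 2 - 135 = -133)
u(N) = 3*N² (u(N) = 3*(N*N) = 3*N²)
(w + u(b))² = (-133 + 3*(-10)²)² = (-133 + 3*100)² = (-133 + 300)² = 167² = 27889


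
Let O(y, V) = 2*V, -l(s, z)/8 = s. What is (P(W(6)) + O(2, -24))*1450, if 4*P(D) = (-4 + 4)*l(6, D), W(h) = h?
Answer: -69600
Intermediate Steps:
l(s, z) = -8*s
P(D) = 0 (P(D) = ((-4 + 4)*(-8*6))/4 = (0*(-48))/4 = (¼)*0 = 0)
(P(W(6)) + O(2, -24))*1450 = (0 + 2*(-24))*1450 = (0 - 48)*1450 = -48*1450 = -69600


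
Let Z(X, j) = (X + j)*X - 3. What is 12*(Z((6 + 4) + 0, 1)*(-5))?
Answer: -6420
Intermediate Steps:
Z(X, j) = -3 + X*(X + j) (Z(X, j) = X*(X + j) - 3 = -3 + X*(X + j))
12*(Z((6 + 4) + 0, 1)*(-5)) = 12*((-3 + ((6 + 4) + 0)**2 + ((6 + 4) + 0)*1)*(-5)) = 12*((-3 + (10 + 0)**2 + (10 + 0)*1)*(-5)) = 12*((-3 + 10**2 + 10*1)*(-5)) = 12*((-3 + 100 + 10)*(-5)) = 12*(107*(-5)) = 12*(-535) = -6420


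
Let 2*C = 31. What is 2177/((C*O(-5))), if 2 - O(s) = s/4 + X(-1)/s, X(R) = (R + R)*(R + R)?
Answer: 87080/2511 ≈ 34.679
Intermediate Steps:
C = 31/2 (C = (½)*31 = 31/2 ≈ 15.500)
X(R) = 4*R² (X(R) = (2*R)*(2*R) = 4*R²)
O(s) = 2 - 4/s - s/4 (O(s) = 2 - (s/4 + (4*(-1)²)/s) = 2 - (s*(¼) + (4*1)/s) = 2 - (s/4 + 4/s) = 2 - (4/s + s/4) = 2 + (-4/s - s/4) = 2 - 4/s - s/4)
2177/((C*O(-5))) = 2177/((31*(2 - 4/(-5) - ¼*(-5))/2)) = 2177/((31*(2 - 4*(-⅕) + 5/4)/2)) = 2177/((31*(2 + ⅘ + 5/4)/2)) = 2177/(((31/2)*(81/20))) = 2177/(2511/40) = 2177*(40/2511) = 87080/2511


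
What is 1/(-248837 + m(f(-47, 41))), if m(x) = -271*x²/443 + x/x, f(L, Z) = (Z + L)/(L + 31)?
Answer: -28352/7055000711 ≈ -4.0187e-6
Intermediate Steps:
f(L, Z) = (L + Z)/(31 + L)
m(x) = 1 - 271*x²/443 (m(x) = -271*x²*(1/443) + 1 = -271*x²/443 + 1 = 1 - 271*x²/443)
1/(-248837 + m(f(-47, 41))) = 1/(-248837 + (1 - 271*(-47 + 41)²/(31 - 47)²/443)) = 1/(-248837 + (1 - 271*(-6/(-16))²/443)) = 1/(-248837 + (1 - 271*(-1/16*(-6))²/443)) = 1/(-248837 + (1 - 271*(3/8)²/443)) = 1/(-248837 + (1 - 271/443*9/64)) = 1/(-248837 + (1 - 2439/28352)) = 1/(-248837 + 25913/28352) = 1/(-7055000711/28352) = -28352/7055000711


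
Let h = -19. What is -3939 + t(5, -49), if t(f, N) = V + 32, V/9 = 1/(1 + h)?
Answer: -7815/2 ≈ -3907.5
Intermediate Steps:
V = -1/2 (V = 9/(1 - 19) = 9/(-18) = 9*(-1/18) = -1/2 ≈ -0.50000)
t(f, N) = 63/2 (t(f, N) = -1/2 + 32 = 63/2)
-3939 + t(5, -49) = -3939 + 63/2 = -7815/2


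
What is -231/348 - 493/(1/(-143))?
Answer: 8177807/116 ≈ 70498.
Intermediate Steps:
-231/348 - 493/(1/(-143)) = -231*1/348 - 493/(-1/143) = -77/116 - 493*(-143) = -77/116 + 70499 = 8177807/116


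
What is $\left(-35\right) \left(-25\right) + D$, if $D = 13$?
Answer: $888$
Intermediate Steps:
$\left(-35\right) \left(-25\right) + D = \left(-35\right) \left(-25\right) + 13 = 875 + 13 = 888$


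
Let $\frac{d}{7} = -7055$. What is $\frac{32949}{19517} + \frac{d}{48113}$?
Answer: $\frac{621428192}{939021421} \approx 0.66178$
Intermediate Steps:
$d = -49385$ ($d = 7 \left(-7055\right) = -49385$)
$\frac{32949}{19517} + \frac{d}{48113} = \frac{32949}{19517} - \frac{49385}{48113} = \frac{621428192}{939021421}$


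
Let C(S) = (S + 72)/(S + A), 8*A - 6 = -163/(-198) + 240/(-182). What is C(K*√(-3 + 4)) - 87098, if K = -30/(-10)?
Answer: -46291618274/531613 ≈ -87078.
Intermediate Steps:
K = 3 (K = -30*(-⅒) = 3)
A = 99181/144144 (A = ¾ + (-163/(-198) + 240/(-182))/8 = ¾ + (-163*(-1/198) + 240*(-1/182))/8 = ¾ + (163/198 - 120/91)/8 = ¾ + (⅛)*(-8927/18018) = ¾ - 8927/144144 = 99181/144144 ≈ 0.68807)
C(S) = (72 + S)/(99181/144144 + S) (C(S) = (S + 72)/(S + 99181/144144) = (72 + S)/(99181/144144 + S))
C(K*√(-3 + 4)) - 87098 = 144144*(72 + 3*√(-3 + 4))/(99181 + 144144*(3*√(-3 + 4))) - 87098 = 144144*(72 + 3*√1)/(99181 + 144144*(3*√1)) - 87098 = 144144*(72 + 3*1)/(99181 + 144144*(3*1)) - 87098 = 144144*(72 + 3)/(99181 + 144144*3) - 87098 = 144144*75/(99181 + 432432) - 87098 = 144144*75/531613 - 87098 = 144144*(1/531613)*75 - 87098 = 10810800/531613 - 87098 = -46291618274/531613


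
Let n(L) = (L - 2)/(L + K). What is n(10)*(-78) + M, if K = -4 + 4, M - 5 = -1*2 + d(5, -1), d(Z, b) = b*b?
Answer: -292/5 ≈ -58.400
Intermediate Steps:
d(Z, b) = b²
M = 4 (M = 5 + (-1*2 + (-1)²) = 5 + (-2 + 1) = 5 - 1 = 4)
K = 0
n(L) = (-2 + L)/L (n(L) = (L - 2)/(L + 0) = (-2 + L)/L)
n(10)*(-78) + M = ((-2 + 10)/10)*(-78) + 4 = ((⅒)*8)*(-78) + 4 = (⅘)*(-78) + 4 = -312/5 + 4 = -292/5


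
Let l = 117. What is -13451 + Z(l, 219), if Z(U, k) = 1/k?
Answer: -2945768/219 ≈ -13451.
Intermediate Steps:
-13451 + Z(l, 219) = -13451 + 1/219 = -2945768/219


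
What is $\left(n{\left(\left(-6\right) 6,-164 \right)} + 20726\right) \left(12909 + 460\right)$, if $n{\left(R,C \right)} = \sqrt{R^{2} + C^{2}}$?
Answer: $277085894 + 53476 \sqrt{1762} \approx 2.7933 \cdot 10^{8}$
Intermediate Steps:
$n{\left(R,C \right)} = \sqrt{C^{2} + R^{2}}$
$\left(n{\left(\left(-6\right) 6,-164 \right)} + 20726\right) \left(12909 + 460\right) = \left(\sqrt{\left(-164\right)^{2} + \left(\left(-6\right) 6\right)^{2}} + 20726\right) \left(12909 + 460\right) = \left(\sqrt{26896 + \left(-36\right)^{2}} + 20726\right) 13369 = \left(\sqrt{26896 + 1296} + 20726\right) 13369 = \left(\sqrt{28192} + 20726\right) 13369 = \left(4 \sqrt{1762} + 20726\right) 13369 = \left(20726 + 4 \sqrt{1762}\right) 13369 = 277085894 + 53476 \sqrt{1762}$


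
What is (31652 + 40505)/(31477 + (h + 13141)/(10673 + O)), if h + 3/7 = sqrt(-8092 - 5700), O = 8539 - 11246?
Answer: 1765676978625285593/770280456302669393 - 28165330438*I*sqrt(862)/770280456302669393 ≈ 2.2923 - 1.0735e-6*I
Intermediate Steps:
O = -2707
h = -3/7 + 4*I*sqrt(862) (h = -3/7 + sqrt(-8092 - 5700) = -3/7 + sqrt(-13792) = -3/7 + 4*I*sqrt(862) ≈ -0.42857 + 117.44*I)
(31652 + 40505)/(31477 + (h + 13141)/(10673 + O)) = (31652 + 40505)/(31477 + ((-3/7 + 4*I*sqrt(862)) + 13141)/(10673 - 2707)) = 72157/(31477 + (91984/7 + 4*I*sqrt(862))/7966) = 72157/(31477 + (91984/7 + 4*I*sqrt(862))*(1/7966)) = 72157/(31477 + (45992/27881 + 2*I*sqrt(862)/3983)) = 72157/(877656229/27881 + 2*I*sqrt(862)/3983)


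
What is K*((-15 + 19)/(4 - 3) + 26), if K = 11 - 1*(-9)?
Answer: 600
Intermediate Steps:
K = 20 (K = 11 + 9 = 20)
K*((-15 + 19)/(4 - 3) + 26) = 20*((-15 + 19)/(4 - 3) + 26) = 20*(4/1 + 26) = 20*(4*1 + 26) = 20*(4 + 26) = 20*30 = 600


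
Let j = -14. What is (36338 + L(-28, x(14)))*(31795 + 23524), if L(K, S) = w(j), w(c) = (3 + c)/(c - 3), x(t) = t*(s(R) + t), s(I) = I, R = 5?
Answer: 34173699483/17 ≈ 2.0102e+9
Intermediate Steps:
x(t) = t*(5 + t)
w(c) = (3 + c)/(-3 + c)
L(K, S) = 11/17 (L(K, S) = (3 - 14)/(-3 - 14) = -11/(-17) = -1/17*(-11) = 11/17)
(36338 + L(-28, x(14)))*(31795 + 23524) = (36338 + 11/17)*(31795 + 23524) = (617757/17)*55319 = 34173699483/17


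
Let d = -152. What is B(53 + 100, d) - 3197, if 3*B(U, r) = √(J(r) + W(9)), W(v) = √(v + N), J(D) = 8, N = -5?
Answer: -3197 + √10/3 ≈ -3195.9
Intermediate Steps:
W(v) = √(-5 + v) (W(v) = √(v - 5) = √(-5 + v))
B(U, r) = √10/3 (B(U, r) = √(8 + √(-5 + 9))/3 = √(8 + √4)/3 = √(8 + 2)/3 = √10/3)
B(53 + 100, d) - 3197 = √10/3 - 3197 = -3197 + √10/3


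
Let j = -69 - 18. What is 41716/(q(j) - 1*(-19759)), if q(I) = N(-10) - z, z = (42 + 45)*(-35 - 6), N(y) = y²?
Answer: 20858/11713 ≈ 1.7808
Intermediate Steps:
j = -87
z = -3567 (z = 87*(-41) = -3567)
q(I) = 3667 (q(I) = (-10)² - 1*(-3567) = 100 + 3567 = 3667)
41716/(q(j) - 1*(-19759)) = 41716/(3667 - 1*(-19759)) = 41716/(3667 + 19759) = 41716/23426 = 41716*(1/23426) = 20858/11713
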